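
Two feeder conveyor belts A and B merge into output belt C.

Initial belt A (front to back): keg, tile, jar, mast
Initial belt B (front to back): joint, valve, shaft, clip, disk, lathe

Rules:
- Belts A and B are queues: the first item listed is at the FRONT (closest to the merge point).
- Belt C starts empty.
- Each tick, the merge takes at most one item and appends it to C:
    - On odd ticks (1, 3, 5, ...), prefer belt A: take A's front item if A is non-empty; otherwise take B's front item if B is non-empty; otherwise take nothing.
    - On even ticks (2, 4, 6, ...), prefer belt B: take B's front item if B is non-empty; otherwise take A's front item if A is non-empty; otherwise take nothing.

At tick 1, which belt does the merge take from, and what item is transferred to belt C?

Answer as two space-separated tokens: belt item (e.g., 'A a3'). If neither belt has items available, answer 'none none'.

Tick 1: prefer A, take keg from A; A=[tile,jar,mast] B=[joint,valve,shaft,clip,disk,lathe] C=[keg]

Answer: A keg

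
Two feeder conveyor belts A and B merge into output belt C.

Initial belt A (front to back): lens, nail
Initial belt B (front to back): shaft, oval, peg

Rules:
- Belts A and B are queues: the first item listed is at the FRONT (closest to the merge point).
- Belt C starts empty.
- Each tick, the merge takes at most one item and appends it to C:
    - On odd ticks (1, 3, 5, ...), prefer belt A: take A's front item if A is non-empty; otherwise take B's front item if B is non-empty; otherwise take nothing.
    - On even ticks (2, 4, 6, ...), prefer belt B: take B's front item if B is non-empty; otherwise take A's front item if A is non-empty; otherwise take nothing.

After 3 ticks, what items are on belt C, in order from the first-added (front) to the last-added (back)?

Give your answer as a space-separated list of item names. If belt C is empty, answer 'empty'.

Answer: lens shaft nail

Derivation:
Tick 1: prefer A, take lens from A; A=[nail] B=[shaft,oval,peg] C=[lens]
Tick 2: prefer B, take shaft from B; A=[nail] B=[oval,peg] C=[lens,shaft]
Tick 3: prefer A, take nail from A; A=[-] B=[oval,peg] C=[lens,shaft,nail]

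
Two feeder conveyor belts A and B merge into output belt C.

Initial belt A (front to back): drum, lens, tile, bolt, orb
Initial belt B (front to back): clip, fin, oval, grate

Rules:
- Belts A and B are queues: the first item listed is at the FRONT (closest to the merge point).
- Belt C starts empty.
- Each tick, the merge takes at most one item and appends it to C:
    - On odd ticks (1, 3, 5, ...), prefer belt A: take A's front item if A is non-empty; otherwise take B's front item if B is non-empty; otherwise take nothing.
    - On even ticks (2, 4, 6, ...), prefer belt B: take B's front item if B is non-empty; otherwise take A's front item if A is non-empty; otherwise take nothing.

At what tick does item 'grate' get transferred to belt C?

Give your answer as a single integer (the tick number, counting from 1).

Tick 1: prefer A, take drum from A; A=[lens,tile,bolt,orb] B=[clip,fin,oval,grate] C=[drum]
Tick 2: prefer B, take clip from B; A=[lens,tile,bolt,orb] B=[fin,oval,grate] C=[drum,clip]
Tick 3: prefer A, take lens from A; A=[tile,bolt,orb] B=[fin,oval,grate] C=[drum,clip,lens]
Tick 4: prefer B, take fin from B; A=[tile,bolt,orb] B=[oval,grate] C=[drum,clip,lens,fin]
Tick 5: prefer A, take tile from A; A=[bolt,orb] B=[oval,grate] C=[drum,clip,lens,fin,tile]
Tick 6: prefer B, take oval from B; A=[bolt,orb] B=[grate] C=[drum,clip,lens,fin,tile,oval]
Tick 7: prefer A, take bolt from A; A=[orb] B=[grate] C=[drum,clip,lens,fin,tile,oval,bolt]
Tick 8: prefer B, take grate from B; A=[orb] B=[-] C=[drum,clip,lens,fin,tile,oval,bolt,grate]

Answer: 8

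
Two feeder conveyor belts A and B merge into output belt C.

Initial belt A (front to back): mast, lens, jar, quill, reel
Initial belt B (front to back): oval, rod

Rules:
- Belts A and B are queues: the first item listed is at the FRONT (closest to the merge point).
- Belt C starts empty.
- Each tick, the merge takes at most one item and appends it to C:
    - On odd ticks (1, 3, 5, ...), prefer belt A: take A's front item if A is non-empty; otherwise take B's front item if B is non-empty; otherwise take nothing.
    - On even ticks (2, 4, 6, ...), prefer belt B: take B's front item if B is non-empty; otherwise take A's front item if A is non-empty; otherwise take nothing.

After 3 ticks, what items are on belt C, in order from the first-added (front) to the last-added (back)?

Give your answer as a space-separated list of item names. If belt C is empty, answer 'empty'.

Answer: mast oval lens

Derivation:
Tick 1: prefer A, take mast from A; A=[lens,jar,quill,reel] B=[oval,rod] C=[mast]
Tick 2: prefer B, take oval from B; A=[lens,jar,quill,reel] B=[rod] C=[mast,oval]
Tick 3: prefer A, take lens from A; A=[jar,quill,reel] B=[rod] C=[mast,oval,lens]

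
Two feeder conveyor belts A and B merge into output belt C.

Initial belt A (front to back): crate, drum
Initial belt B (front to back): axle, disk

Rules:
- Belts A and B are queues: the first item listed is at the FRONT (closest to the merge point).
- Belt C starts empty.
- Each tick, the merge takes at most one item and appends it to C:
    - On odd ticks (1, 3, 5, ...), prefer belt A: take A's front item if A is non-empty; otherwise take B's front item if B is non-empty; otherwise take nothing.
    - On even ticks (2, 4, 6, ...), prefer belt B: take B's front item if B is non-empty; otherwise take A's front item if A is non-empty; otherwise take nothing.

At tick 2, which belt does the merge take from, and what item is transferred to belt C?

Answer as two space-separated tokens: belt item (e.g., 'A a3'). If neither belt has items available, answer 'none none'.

Tick 1: prefer A, take crate from A; A=[drum] B=[axle,disk] C=[crate]
Tick 2: prefer B, take axle from B; A=[drum] B=[disk] C=[crate,axle]

Answer: B axle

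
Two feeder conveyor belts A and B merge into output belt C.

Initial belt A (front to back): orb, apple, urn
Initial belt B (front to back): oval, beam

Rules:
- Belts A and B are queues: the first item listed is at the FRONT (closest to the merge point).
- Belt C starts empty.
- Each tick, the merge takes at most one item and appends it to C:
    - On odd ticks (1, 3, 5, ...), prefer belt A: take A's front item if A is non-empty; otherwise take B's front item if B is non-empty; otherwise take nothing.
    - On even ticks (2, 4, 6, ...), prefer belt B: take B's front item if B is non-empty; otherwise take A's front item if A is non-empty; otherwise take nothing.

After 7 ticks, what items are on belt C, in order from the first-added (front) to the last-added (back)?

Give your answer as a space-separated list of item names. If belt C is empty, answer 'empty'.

Tick 1: prefer A, take orb from A; A=[apple,urn] B=[oval,beam] C=[orb]
Tick 2: prefer B, take oval from B; A=[apple,urn] B=[beam] C=[orb,oval]
Tick 3: prefer A, take apple from A; A=[urn] B=[beam] C=[orb,oval,apple]
Tick 4: prefer B, take beam from B; A=[urn] B=[-] C=[orb,oval,apple,beam]
Tick 5: prefer A, take urn from A; A=[-] B=[-] C=[orb,oval,apple,beam,urn]
Tick 6: prefer B, both empty, nothing taken; A=[-] B=[-] C=[orb,oval,apple,beam,urn]
Tick 7: prefer A, both empty, nothing taken; A=[-] B=[-] C=[orb,oval,apple,beam,urn]

Answer: orb oval apple beam urn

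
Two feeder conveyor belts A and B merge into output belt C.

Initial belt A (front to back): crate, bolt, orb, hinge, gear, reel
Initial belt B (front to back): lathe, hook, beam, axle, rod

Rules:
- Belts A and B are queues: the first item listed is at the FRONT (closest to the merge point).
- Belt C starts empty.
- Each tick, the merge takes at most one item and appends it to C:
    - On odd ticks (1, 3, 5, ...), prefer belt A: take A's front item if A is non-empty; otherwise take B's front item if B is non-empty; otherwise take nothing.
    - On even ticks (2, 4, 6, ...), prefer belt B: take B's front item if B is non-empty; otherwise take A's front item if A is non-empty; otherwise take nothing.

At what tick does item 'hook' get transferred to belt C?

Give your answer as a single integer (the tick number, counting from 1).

Tick 1: prefer A, take crate from A; A=[bolt,orb,hinge,gear,reel] B=[lathe,hook,beam,axle,rod] C=[crate]
Tick 2: prefer B, take lathe from B; A=[bolt,orb,hinge,gear,reel] B=[hook,beam,axle,rod] C=[crate,lathe]
Tick 3: prefer A, take bolt from A; A=[orb,hinge,gear,reel] B=[hook,beam,axle,rod] C=[crate,lathe,bolt]
Tick 4: prefer B, take hook from B; A=[orb,hinge,gear,reel] B=[beam,axle,rod] C=[crate,lathe,bolt,hook]

Answer: 4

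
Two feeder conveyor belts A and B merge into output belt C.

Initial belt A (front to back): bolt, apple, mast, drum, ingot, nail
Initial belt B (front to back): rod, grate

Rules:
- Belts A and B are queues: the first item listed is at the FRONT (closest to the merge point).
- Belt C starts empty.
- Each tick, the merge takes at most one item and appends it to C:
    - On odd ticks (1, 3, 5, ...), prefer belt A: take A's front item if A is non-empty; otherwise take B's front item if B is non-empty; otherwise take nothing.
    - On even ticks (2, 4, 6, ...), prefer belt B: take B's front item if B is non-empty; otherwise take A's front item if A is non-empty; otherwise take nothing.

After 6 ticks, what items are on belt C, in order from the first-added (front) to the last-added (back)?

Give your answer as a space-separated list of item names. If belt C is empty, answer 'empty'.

Tick 1: prefer A, take bolt from A; A=[apple,mast,drum,ingot,nail] B=[rod,grate] C=[bolt]
Tick 2: prefer B, take rod from B; A=[apple,mast,drum,ingot,nail] B=[grate] C=[bolt,rod]
Tick 3: prefer A, take apple from A; A=[mast,drum,ingot,nail] B=[grate] C=[bolt,rod,apple]
Tick 4: prefer B, take grate from B; A=[mast,drum,ingot,nail] B=[-] C=[bolt,rod,apple,grate]
Tick 5: prefer A, take mast from A; A=[drum,ingot,nail] B=[-] C=[bolt,rod,apple,grate,mast]
Tick 6: prefer B, take drum from A; A=[ingot,nail] B=[-] C=[bolt,rod,apple,grate,mast,drum]

Answer: bolt rod apple grate mast drum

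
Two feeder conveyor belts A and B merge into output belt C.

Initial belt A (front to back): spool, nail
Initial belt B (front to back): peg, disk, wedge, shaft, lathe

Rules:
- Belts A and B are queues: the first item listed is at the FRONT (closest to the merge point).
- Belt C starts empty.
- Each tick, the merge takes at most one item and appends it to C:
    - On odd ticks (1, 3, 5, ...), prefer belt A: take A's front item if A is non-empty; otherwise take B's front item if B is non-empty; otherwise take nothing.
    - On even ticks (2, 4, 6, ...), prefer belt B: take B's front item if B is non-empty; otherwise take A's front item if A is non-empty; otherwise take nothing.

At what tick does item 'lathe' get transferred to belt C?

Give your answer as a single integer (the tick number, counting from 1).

Tick 1: prefer A, take spool from A; A=[nail] B=[peg,disk,wedge,shaft,lathe] C=[spool]
Tick 2: prefer B, take peg from B; A=[nail] B=[disk,wedge,shaft,lathe] C=[spool,peg]
Tick 3: prefer A, take nail from A; A=[-] B=[disk,wedge,shaft,lathe] C=[spool,peg,nail]
Tick 4: prefer B, take disk from B; A=[-] B=[wedge,shaft,lathe] C=[spool,peg,nail,disk]
Tick 5: prefer A, take wedge from B; A=[-] B=[shaft,lathe] C=[spool,peg,nail,disk,wedge]
Tick 6: prefer B, take shaft from B; A=[-] B=[lathe] C=[spool,peg,nail,disk,wedge,shaft]
Tick 7: prefer A, take lathe from B; A=[-] B=[-] C=[spool,peg,nail,disk,wedge,shaft,lathe]

Answer: 7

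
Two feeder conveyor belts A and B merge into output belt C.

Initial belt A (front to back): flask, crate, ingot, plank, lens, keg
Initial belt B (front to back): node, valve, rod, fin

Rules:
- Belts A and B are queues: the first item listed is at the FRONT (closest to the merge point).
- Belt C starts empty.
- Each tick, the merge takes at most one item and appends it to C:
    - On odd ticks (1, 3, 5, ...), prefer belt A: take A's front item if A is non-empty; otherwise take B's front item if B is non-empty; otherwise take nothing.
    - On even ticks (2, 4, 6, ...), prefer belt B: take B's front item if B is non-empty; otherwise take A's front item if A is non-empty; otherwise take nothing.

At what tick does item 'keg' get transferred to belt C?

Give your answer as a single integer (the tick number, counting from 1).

Answer: 10

Derivation:
Tick 1: prefer A, take flask from A; A=[crate,ingot,plank,lens,keg] B=[node,valve,rod,fin] C=[flask]
Tick 2: prefer B, take node from B; A=[crate,ingot,plank,lens,keg] B=[valve,rod,fin] C=[flask,node]
Tick 3: prefer A, take crate from A; A=[ingot,plank,lens,keg] B=[valve,rod,fin] C=[flask,node,crate]
Tick 4: prefer B, take valve from B; A=[ingot,plank,lens,keg] B=[rod,fin] C=[flask,node,crate,valve]
Tick 5: prefer A, take ingot from A; A=[plank,lens,keg] B=[rod,fin] C=[flask,node,crate,valve,ingot]
Tick 6: prefer B, take rod from B; A=[plank,lens,keg] B=[fin] C=[flask,node,crate,valve,ingot,rod]
Tick 7: prefer A, take plank from A; A=[lens,keg] B=[fin] C=[flask,node,crate,valve,ingot,rod,plank]
Tick 8: prefer B, take fin from B; A=[lens,keg] B=[-] C=[flask,node,crate,valve,ingot,rod,plank,fin]
Tick 9: prefer A, take lens from A; A=[keg] B=[-] C=[flask,node,crate,valve,ingot,rod,plank,fin,lens]
Tick 10: prefer B, take keg from A; A=[-] B=[-] C=[flask,node,crate,valve,ingot,rod,plank,fin,lens,keg]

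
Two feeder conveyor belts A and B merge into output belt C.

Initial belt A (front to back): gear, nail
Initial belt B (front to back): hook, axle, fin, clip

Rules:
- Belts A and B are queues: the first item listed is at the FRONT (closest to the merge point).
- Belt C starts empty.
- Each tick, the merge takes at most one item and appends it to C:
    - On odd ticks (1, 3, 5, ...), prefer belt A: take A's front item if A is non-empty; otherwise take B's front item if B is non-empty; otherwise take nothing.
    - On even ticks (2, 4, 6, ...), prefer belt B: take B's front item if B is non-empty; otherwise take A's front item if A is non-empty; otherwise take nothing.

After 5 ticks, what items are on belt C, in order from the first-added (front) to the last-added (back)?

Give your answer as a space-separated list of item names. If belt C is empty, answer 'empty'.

Answer: gear hook nail axle fin

Derivation:
Tick 1: prefer A, take gear from A; A=[nail] B=[hook,axle,fin,clip] C=[gear]
Tick 2: prefer B, take hook from B; A=[nail] B=[axle,fin,clip] C=[gear,hook]
Tick 3: prefer A, take nail from A; A=[-] B=[axle,fin,clip] C=[gear,hook,nail]
Tick 4: prefer B, take axle from B; A=[-] B=[fin,clip] C=[gear,hook,nail,axle]
Tick 5: prefer A, take fin from B; A=[-] B=[clip] C=[gear,hook,nail,axle,fin]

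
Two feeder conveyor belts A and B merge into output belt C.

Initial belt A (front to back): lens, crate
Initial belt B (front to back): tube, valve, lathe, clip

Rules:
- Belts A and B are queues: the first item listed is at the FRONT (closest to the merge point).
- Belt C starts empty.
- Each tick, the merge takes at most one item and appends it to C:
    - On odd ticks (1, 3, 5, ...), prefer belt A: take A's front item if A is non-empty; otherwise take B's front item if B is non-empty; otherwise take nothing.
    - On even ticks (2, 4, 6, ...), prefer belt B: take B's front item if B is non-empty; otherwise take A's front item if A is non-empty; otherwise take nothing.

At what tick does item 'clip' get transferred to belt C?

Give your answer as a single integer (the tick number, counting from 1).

Answer: 6

Derivation:
Tick 1: prefer A, take lens from A; A=[crate] B=[tube,valve,lathe,clip] C=[lens]
Tick 2: prefer B, take tube from B; A=[crate] B=[valve,lathe,clip] C=[lens,tube]
Tick 3: prefer A, take crate from A; A=[-] B=[valve,lathe,clip] C=[lens,tube,crate]
Tick 4: prefer B, take valve from B; A=[-] B=[lathe,clip] C=[lens,tube,crate,valve]
Tick 5: prefer A, take lathe from B; A=[-] B=[clip] C=[lens,tube,crate,valve,lathe]
Tick 6: prefer B, take clip from B; A=[-] B=[-] C=[lens,tube,crate,valve,lathe,clip]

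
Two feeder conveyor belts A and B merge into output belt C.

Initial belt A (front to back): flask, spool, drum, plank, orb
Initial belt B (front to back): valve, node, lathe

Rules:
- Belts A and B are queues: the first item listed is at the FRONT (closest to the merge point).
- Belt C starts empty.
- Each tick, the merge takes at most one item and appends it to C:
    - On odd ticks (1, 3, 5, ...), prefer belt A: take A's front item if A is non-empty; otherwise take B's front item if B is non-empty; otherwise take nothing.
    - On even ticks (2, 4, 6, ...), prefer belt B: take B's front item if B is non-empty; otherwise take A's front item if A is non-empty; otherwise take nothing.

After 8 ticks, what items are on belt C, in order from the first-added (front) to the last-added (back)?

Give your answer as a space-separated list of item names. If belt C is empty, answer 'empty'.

Tick 1: prefer A, take flask from A; A=[spool,drum,plank,orb] B=[valve,node,lathe] C=[flask]
Tick 2: prefer B, take valve from B; A=[spool,drum,plank,orb] B=[node,lathe] C=[flask,valve]
Tick 3: prefer A, take spool from A; A=[drum,plank,orb] B=[node,lathe] C=[flask,valve,spool]
Tick 4: prefer B, take node from B; A=[drum,plank,orb] B=[lathe] C=[flask,valve,spool,node]
Tick 5: prefer A, take drum from A; A=[plank,orb] B=[lathe] C=[flask,valve,spool,node,drum]
Tick 6: prefer B, take lathe from B; A=[plank,orb] B=[-] C=[flask,valve,spool,node,drum,lathe]
Tick 7: prefer A, take plank from A; A=[orb] B=[-] C=[flask,valve,spool,node,drum,lathe,plank]
Tick 8: prefer B, take orb from A; A=[-] B=[-] C=[flask,valve,spool,node,drum,lathe,plank,orb]

Answer: flask valve spool node drum lathe plank orb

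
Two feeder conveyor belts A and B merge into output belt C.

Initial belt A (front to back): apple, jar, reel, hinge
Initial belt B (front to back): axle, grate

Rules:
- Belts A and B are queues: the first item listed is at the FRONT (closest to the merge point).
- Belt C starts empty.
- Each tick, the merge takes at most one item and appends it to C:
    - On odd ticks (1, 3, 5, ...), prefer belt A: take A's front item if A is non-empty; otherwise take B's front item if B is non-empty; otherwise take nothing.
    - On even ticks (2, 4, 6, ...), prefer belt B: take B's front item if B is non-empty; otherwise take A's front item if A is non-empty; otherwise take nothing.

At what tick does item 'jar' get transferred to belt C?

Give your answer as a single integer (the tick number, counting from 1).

Tick 1: prefer A, take apple from A; A=[jar,reel,hinge] B=[axle,grate] C=[apple]
Tick 2: prefer B, take axle from B; A=[jar,reel,hinge] B=[grate] C=[apple,axle]
Tick 3: prefer A, take jar from A; A=[reel,hinge] B=[grate] C=[apple,axle,jar]

Answer: 3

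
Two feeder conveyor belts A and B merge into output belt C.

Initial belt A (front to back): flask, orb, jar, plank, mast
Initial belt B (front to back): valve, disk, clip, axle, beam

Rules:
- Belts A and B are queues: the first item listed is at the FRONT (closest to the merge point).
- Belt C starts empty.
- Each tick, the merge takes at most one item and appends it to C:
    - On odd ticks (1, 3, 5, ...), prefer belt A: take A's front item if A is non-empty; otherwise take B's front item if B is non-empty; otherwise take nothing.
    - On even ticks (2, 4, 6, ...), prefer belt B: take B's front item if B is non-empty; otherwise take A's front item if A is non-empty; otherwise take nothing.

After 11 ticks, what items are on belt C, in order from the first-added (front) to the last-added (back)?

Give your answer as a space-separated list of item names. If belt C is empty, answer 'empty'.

Answer: flask valve orb disk jar clip plank axle mast beam

Derivation:
Tick 1: prefer A, take flask from A; A=[orb,jar,plank,mast] B=[valve,disk,clip,axle,beam] C=[flask]
Tick 2: prefer B, take valve from B; A=[orb,jar,plank,mast] B=[disk,clip,axle,beam] C=[flask,valve]
Tick 3: prefer A, take orb from A; A=[jar,plank,mast] B=[disk,clip,axle,beam] C=[flask,valve,orb]
Tick 4: prefer B, take disk from B; A=[jar,plank,mast] B=[clip,axle,beam] C=[flask,valve,orb,disk]
Tick 5: prefer A, take jar from A; A=[plank,mast] B=[clip,axle,beam] C=[flask,valve,orb,disk,jar]
Tick 6: prefer B, take clip from B; A=[plank,mast] B=[axle,beam] C=[flask,valve,orb,disk,jar,clip]
Tick 7: prefer A, take plank from A; A=[mast] B=[axle,beam] C=[flask,valve,orb,disk,jar,clip,plank]
Tick 8: prefer B, take axle from B; A=[mast] B=[beam] C=[flask,valve,orb,disk,jar,clip,plank,axle]
Tick 9: prefer A, take mast from A; A=[-] B=[beam] C=[flask,valve,orb,disk,jar,clip,plank,axle,mast]
Tick 10: prefer B, take beam from B; A=[-] B=[-] C=[flask,valve,orb,disk,jar,clip,plank,axle,mast,beam]
Tick 11: prefer A, both empty, nothing taken; A=[-] B=[-] C=[flask,valve,orb,disk,jar,clip,plank,axle,mast,beam]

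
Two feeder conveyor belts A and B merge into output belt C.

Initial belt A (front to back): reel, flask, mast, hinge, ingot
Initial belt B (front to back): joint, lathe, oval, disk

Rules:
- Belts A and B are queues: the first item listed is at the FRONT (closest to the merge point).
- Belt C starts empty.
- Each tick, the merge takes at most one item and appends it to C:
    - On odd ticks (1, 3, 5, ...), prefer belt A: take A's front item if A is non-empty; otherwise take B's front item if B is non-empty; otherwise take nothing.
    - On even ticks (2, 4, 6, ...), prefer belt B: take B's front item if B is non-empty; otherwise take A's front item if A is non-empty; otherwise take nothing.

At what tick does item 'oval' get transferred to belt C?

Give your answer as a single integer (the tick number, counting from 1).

Tick 1: prefer A, take reel from A; A=[flask,mast,hinge,ingot] B=[joint,lathe,oval,disk] C=[reel]
Tick 2: prefer B, take joint from B; A=[flask,mast,hinge,ingot] B=[lathe,oval,disk] C=[reel,joint]
Tick 3: prefer A, take flask from A; A=[mast,hinge,ingot] B=[lathe,oval,disk] C=[reel,joint,flask]
Tick 4: prefer B, take lathe from B; A=[mast,hinge,ingot] B=[oval,disk] C=[reel,joint,flask,lathe]
Tick 5: prefer A, take mast from A; A=[hinge,ingot] B=[oval,disk] C=[reel,joint,flask,lathe,mast]
Tick 6: prefer B, take oval from B; A=[hinge,ingot] B=[disk] C=[reel,joint,flask,lathe,mast,oval]

Answer: 6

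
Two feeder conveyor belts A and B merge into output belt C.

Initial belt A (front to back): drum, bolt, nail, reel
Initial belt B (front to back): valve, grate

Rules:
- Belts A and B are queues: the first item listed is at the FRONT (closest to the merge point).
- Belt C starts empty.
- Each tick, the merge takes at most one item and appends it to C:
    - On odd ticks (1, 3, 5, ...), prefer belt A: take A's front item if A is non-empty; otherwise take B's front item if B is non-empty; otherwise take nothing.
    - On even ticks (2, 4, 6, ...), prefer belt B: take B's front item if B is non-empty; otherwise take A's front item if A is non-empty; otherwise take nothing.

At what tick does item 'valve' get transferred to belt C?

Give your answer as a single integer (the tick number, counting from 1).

Tick 1: prefer A, take drum from A; A=[bolt,nail,reel] B=[valve,grate] C=[drum]
Tick 2: prefer B, take valve from B; A=[bolt,nail,reel] B=[grate] C=[drum,valve]

Answer: 2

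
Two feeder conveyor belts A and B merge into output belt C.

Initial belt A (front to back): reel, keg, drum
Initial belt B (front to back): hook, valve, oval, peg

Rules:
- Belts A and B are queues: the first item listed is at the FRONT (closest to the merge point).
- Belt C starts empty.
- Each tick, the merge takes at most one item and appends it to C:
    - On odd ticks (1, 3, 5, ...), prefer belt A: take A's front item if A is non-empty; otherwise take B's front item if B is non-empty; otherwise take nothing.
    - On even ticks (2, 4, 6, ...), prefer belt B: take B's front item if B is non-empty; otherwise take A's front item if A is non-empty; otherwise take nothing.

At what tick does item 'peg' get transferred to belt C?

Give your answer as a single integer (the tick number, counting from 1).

Tick 1: prefer A, take reel from A; A=[keg,drum] B=[hook,valve,oval,peg] C=[reel]
Tick 2: prefer B, take hook from B; A=[keg,drum] B=[valve,oval,peg] C=[reel,hook]
Tick 3: prefer A, take keg from A; A=[drum] B=[valve,oval,peg] C=[reel,hook,keg]
Tick 4: prefer B, take valve from B; A=[drum] B=[oval,peg] C=[reel,hook,keg,valve]
Tick 5: prefer A, take drum from A; A=[-] B=[oval,peg] C=[reel,hook,keg,valve,drum]
Tick 6: prefer B, take oval from B; A=[-] B=[peg] C=[reel,hook,keg,valve,drum,oval]
Tick 7: prefer A, take peg from B; A=[-] B=[-] C=[reel,hook,keg,valve,drum,oval,peg]

Answer: 7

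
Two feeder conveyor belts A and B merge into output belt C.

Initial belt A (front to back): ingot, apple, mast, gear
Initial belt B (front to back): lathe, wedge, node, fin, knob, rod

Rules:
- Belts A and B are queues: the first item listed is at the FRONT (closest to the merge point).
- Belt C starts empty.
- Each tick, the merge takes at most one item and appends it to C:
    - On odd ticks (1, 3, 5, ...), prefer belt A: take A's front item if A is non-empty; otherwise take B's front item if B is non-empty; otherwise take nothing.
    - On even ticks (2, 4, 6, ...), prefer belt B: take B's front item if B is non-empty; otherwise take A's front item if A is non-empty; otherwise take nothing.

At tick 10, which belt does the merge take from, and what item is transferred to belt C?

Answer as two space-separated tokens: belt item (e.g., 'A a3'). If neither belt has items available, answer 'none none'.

Answer: B rod

Derivation:
Tick 1: prefer A, take ingot from A; A=[apple,mast,gear] B=[lathe,wedge,node,fin,knob,rod] C=[ingot]
Tick 2: prefer B, take lathe from B; A=[apple,mast,gear] B=[wedge,node,fin,knob,rod] C=[ingot,lathe]
Tick 3: prefer A, take apple from A; A=[mast,gear] B=[wedge,node,fin,knob,rod] C=[ingot,lathe,apple]
Tick 4: prefer B, take wedge from B; A=[mast,gear] B=[node,fin,knob,rod] C=[ingot,lathe,apple,wedge]
Tick 5: prefer A, take mast from A; A=[gear] B=[node,fin,knob,rod] C=[ingot,lathe,apple,wedge,mast]
Tick 6: prefer B, take node from B; A=[gear] B=[fin,knob,rod] C=[ingot,lathe,apple,wedge,mast,node]
Tick 7: prefer A, take gear from A; A=[-] B=[fin,knob,rod] C=[ingot,lathe,apple,wedge,mast,node,gear]
Tick 8: prefer B, take fin from B; A=[-] B=[knob,rod] C=[ingot,lathe,apple,wedge,mast,node,gear,fin]
Tick 9: prefer A, take knob from B; A=[-] B=[rod] C=[ingot,lathe,apple,wedge,mast,node,gear,fin,knob]
Tick 10: prefer B, take rod from B; A=[-] B=[-] C=[ingot,lathe,apple,wedge,mast,node,gear,fin,knob,rod]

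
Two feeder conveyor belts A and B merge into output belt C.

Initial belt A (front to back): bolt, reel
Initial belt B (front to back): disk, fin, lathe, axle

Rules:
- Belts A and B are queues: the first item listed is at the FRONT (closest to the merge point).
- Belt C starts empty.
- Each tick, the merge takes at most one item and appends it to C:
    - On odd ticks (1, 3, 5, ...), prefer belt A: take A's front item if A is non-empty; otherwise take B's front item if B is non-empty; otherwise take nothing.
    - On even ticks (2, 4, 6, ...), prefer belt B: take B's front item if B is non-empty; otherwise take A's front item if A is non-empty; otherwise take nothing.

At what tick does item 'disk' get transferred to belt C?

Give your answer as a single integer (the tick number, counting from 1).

Tick 1: prefer A, take bolt from A; A=[reel] B=[disk,fin,lathe,axle] C=[bolt]
Tick 2: prefer B, take disk from B; A=[reel] B=[fin,lathe,axle] C=[bolt,disk]

Answer: 2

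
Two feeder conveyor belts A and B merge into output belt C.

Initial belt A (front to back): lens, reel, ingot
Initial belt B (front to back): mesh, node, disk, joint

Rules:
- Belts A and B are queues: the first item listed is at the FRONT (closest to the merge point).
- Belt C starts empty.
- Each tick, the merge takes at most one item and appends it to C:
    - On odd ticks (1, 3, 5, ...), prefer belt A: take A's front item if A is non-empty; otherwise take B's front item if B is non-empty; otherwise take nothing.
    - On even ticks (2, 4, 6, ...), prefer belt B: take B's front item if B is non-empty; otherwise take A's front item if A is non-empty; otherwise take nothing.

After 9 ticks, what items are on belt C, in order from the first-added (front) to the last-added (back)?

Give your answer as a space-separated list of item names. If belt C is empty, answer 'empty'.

Answer: lens mesh reel node ingot disk joint

Derivation:
Tick 1: prefer A, take lens from A; A=[reel,ingot] B=[mesh,node,disk,joint] C=[lens]
Tick 2: prefer B, take mesh from B; A=[reel,ingot] B=[node,disk,joint] C=[lens,mesh]
Tick 3: prefer A, take reel from A; A=[ingot] B=[node,disk,joint] C=[lens,mesh,reel]
Tick 4: prefer B, take node from B; A=[ingot] B=[disk,joint] C=[lens,mesh,reel,node]
Tick 5: prefer A, take ingot from A; A=[-] B=[disk,joint] C=[lens,mesh,reel,node,ingot]
Tick 6: prefer B, take disk from B; A=[-] B=[joint] C=[lens,mesh,reel,node,ingot,disk]
Tick 7: prefer A, take joint from B; A=[-] B=[-] C=[lens,mesh,reel,node,ingot,disk,joint]
Tick 8: prefer B, both empty, nothing taken; A=[-] B=[-] C=[lens,mesh,reel,node,ingot,disk,joint]
Tick 9: prefer A, both empty, nothing taken; A=[-] B=[-] C=[lens,mesh,reel,node,ingot,disk,joint]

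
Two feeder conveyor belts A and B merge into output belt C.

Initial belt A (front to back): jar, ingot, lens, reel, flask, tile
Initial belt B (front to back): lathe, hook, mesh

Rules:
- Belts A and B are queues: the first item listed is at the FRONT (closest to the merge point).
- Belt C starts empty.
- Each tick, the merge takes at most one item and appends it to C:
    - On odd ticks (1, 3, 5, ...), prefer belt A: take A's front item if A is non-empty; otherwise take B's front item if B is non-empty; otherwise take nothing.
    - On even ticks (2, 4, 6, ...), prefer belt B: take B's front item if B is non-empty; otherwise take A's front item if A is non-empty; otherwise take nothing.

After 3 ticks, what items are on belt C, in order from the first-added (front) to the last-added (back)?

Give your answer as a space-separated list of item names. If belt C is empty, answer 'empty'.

Answer: jar lathe ingot

Derivation:
Tick 1: prefer A, take jar from A; A=[ingot,lens,reel,flask,tile] B=[lathe,hook,mesh] C=[jar]
Tick 2: prefer B, take lathe from B; A=[ingot,lens,reel,flask,tile] B=[hook,mesh] C=[jar,lathe]
Tick 3: prefer A, take ingot from A; A=[lens,reel,flask,tile] B=[hook,mesh] C=[jar,lathe,ingot]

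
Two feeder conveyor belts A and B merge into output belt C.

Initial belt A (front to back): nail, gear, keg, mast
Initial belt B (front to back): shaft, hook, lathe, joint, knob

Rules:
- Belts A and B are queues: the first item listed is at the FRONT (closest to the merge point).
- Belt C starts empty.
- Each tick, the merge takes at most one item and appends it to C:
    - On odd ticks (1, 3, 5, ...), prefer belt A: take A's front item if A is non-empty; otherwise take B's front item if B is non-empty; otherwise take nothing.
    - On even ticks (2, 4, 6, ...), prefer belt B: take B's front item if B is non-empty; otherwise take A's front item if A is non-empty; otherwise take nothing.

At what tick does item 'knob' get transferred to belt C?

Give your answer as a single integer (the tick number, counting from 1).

Tick 1: prefer A, take nail from A; A=[gear,keg,mast] B=[shaft,hook,lathe,joint,knob] C=[nail]
Tick 2: prefer B, take shaft from B; A=[gear,keg,mast] B=[hook,lathe,joint,knob] C=[nail,shaft]
Tick 3: prefer A, take gear from A; A=[keg,mast] B=[hook,lathe,joint,knob] C=[nail,shaft,gear]
Tick 4: prefer B, take hook from B; A=[keg,mast] B=[lathe,joint,knob] C=[nail,shaft,gear,hook]
Tick 5: prefer A, take keg from A; A=[mast] B=[lathe,joint,knob] C=[nail,shaft,gear,hook,keg]
Tick 6: prefer B, take lathe from B; A=[mast] B=[joint,knob] C=[nail,shaft,gear,hook,keg,lathe]
Tick 7: prefer A, take mast from A; A=[-] B=[joint,knob] C=[nail,shaft,gear,hook,keg,lathe,mast]
Tick 8: prefer B, take joint from B; A=[-] B=[knob] C=[nail,shaft,gear,hook,keg,lathe,mast,joint]
Tick 9: prefer A, take knob from B; A=[-] B=[-] C=[nail,shaft,gear,hook,keg,lathe,mast,joint,knob]

Answer: 9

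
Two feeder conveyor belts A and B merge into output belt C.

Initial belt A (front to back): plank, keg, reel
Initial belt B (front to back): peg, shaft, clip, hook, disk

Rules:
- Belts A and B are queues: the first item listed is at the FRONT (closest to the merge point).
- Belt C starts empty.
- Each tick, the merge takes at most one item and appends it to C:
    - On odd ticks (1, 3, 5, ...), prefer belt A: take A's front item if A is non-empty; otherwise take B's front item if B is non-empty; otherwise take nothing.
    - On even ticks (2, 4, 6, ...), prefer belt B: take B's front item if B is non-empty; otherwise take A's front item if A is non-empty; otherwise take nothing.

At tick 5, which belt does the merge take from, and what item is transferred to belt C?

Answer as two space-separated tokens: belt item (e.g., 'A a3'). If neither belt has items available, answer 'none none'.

Tick 1: prefer A, take plank from A; A=[keg,reel] B=[peg,shaft,clip,hook,disk] C=[plank]
Tick 2: prefer B, take peg from B; A=[keg,reel] B=[shaft,clip,hook,disk] C=[plank,peg]
Tick 3: prefer A, take keg from A; A=[reel] B=[shaft,clip,hook,disk] C=[plank,peg,keg]
Tick 4: prefer B, take shaft from B; A=[reel] B=[clip,hook,disk] C=[plank,peg,keg,shaft]
Tick 5: prefer A, take reel from A; A=[-] B=[clip,hook,disk] C=[plank,peg,keg,shaft,reel]

Answer: A reel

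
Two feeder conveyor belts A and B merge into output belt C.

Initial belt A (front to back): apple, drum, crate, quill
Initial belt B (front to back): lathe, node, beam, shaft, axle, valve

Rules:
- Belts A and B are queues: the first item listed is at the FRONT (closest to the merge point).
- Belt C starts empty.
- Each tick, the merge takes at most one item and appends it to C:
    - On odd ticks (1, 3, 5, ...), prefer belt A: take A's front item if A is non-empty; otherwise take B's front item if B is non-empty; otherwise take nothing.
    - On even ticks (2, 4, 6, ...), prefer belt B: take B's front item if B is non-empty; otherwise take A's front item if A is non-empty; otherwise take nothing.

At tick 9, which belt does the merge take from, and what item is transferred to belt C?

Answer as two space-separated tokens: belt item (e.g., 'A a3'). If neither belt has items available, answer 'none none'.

Answer: B axle

Derivation:
Tick 1: prefer A, take apple from A; A=[drum,crate,quill] B=[lathe,node,beam,shaft,axle,valve] C=[apple]
Tick 2: prefer B, take lathe from B; A=[drum,crate,quill] B=[node,beam,shaft,axle,valve] C=[apple,lathe]
Tick 3: prefer A, take drum from A; A=[crate,quill] B=[node,beam,shaft,axle,valve] C=[apple,lathe,drum]
Tick 4: prefer B, take node from B; A=[crate,quill] B=[beam,shaft,axle,valve] C=[apple,lathe,drum,node]
Tick 5: prefer A, take crate from A; A=[quill] B=[beam,shaft,axle,valve] C=[apple,lathe,drum,node,crate]
Tick 6: prefer B, take beam from B; A=[quill] B=[shaft,axle,valve] C=[apple,lathe,drum,node,crate,beam]
Tick 7: prefer A, take quill from A; A=[-] B=[shaft,axle,valve] C=[apple,lathe,drum,node,crate,beam,quill]
Tick 8: prefer B, take shaft from B; A=[-] B=[axle,valve] C=[apple,lathe,drum,node,crate,beam,quill,shaft]
Tick 9: prefer A, take axle from B; A=[-] B=[valve] C=[apple,lathe,drum,node,crate,beam,quill,shaft,axle]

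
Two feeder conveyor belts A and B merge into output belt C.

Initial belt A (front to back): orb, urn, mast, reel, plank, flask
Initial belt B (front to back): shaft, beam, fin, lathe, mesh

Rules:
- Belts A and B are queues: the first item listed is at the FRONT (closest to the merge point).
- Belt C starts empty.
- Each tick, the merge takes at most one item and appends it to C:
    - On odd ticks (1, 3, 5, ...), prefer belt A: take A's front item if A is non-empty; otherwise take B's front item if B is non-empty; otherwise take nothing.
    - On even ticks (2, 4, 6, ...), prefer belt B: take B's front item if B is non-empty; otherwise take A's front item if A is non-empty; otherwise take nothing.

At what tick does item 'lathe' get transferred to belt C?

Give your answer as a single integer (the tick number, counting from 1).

Answer: 8

Derivation:
Tick 1: prefer A, take orb from A; A=[urn,mast,reel,plank,flask] B=[shaft,beam,fin,lathe,mesh] C=[orb]
Tick 2: prefer B, take shaft from B; A=[urn,mast,reel,plank,flask] B=[beam,fin,lathe,mesh] C=[orb,shaft]
Tick 3: prefer A, take urn from A; A=[mast,reel,plank,flask] B=[beam,fin,lathe,mesh] C=[orb,shaft,urn]
Tick 4: prefer B, take beam from B; A=[mast,reel,plank,flask] B=[fin,lathe,mesh] C=[orb,shaft,urn,beam]
Tick 5: prefer A, take mast from A; A=[reel,plank,flask] B=[fin,lathe,mesh] C=[orb,shaft,urn,beam,mast]
Tick 6: prefer B, take fin from B; A=[reel,plank,flask] B=[lathe,mesh] C=[orb,shaft,urn,beam,mast,fin]
Tick 7: prefer A, take reel from A; A=[plank,flask] B=[lathe,mesh] C=[orb,shaft,urn,beam,mast,fin,reel]
Tick 8: prefer B, take lathe from B; A=[plank,flask] B=[mesh] C=[orb,shaft,urn,beam,mast,fin,reel,lathe]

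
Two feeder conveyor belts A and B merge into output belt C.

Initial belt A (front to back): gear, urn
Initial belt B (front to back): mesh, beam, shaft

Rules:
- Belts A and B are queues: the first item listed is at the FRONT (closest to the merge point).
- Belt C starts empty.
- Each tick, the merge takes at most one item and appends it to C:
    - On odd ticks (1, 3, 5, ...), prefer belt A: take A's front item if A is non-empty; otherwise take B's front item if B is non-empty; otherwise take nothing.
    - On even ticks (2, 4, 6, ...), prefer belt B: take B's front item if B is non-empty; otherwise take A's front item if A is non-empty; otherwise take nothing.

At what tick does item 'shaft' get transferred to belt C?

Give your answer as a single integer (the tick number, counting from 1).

Answer: 5

Derivation:
Tick 1: prefer A, take gear from A; A=[urn] B=[mesh,beam,shaft] C=[gear]
Tick 2: prefer B, take mesh from B; A=[urn] B=[beam,shaft] C=[gear,mesh]
Tick 3: prefer A, take urn from A; A=[-] B=[beam,shaft] C=[gear,mesh,urn]
Tick 4: prefer B, take beam from B; A=[-] B=[shaft] C=[gear,mesh,urn,beam]
Tick 5: prefer A, take shaft from B; A=[-] B=[-] C=[gear,mesh,urn,beam,shaft]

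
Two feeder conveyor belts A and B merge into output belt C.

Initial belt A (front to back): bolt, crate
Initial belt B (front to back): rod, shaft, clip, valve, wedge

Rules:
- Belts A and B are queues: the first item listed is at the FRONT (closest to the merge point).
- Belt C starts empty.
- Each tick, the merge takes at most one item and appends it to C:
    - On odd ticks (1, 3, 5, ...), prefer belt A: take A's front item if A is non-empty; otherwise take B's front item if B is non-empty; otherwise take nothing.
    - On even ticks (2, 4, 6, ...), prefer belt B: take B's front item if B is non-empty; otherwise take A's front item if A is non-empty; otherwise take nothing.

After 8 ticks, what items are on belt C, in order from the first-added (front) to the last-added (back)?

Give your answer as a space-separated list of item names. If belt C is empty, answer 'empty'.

Tick 1: prefer A, take bolt from A; A=[crate] B=[rod,shaft,clip,valve,wedge] C=[bolt]
Tick 2: prefer B, take rod from B; A=[crate] B=[shaft,clip,valve,wedge] C=[bolt,rod]
Tick 3: prefer A, take crate from A; A=[-] B=[shaft,clip,valve,wedge] C=[bolt,rod,crate]
Tick 4: prefer B, take shaft from B; A=[-] B=[clip,valve,wedge] C=[bolt,rod,crate,shaft]
Tick 5: prefer A, take clip from B; A=[-] B=[valve,wedge] C=[bolt,rod,crate,shaft,clip]
Tick 6: prefer B, take valve from B; A=[-] B=[wedge] C=[bolt,rod,crate,shaft,clip,valve]
Tick 7: prefer A, take wedge from B; A=[-] B=[-] C=[bolt,rod,crate,shaft,clip,valve,wedge]
Tick 8: prefer B, both empty, nothing taken; A=[-] B=[-] C=[bolt,rod,crate,shaft,clip,valve,wedge]

Answer: bolt rod crate shaft clip valve wedge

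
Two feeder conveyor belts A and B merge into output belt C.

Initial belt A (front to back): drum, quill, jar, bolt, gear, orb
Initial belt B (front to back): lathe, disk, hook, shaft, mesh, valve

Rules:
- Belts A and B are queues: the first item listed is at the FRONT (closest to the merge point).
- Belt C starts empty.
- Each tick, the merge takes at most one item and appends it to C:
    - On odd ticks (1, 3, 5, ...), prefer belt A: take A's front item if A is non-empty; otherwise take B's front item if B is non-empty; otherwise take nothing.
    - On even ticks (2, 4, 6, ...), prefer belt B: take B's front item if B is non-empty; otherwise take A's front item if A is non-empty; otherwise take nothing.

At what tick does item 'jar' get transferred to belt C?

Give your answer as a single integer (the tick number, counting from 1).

Answer: 5

Derivation:
Tick 1: prefer A, take drum from A; A=[quill,jar,bolt,gear,orb] B=[lathe,disk,hook,shaft,mesh,valve] C=[drum]
Tick 2: prefer B, take lathe from B; A=[quill,jar,bolt,gear,orb] B=[disk,hook,shaft,mesh,valve] C=[drum,lathe]
Tick 3: prefer A, take quill from A; A=[jar,bolt,gear,orb] B=[disk,hook,shaft,mesh,valve] C=[drum,lathe,quill]
Tick 4: prefer B, take disk from B; A=[jar,bolt,gear,orb] B=[hook,shaft,mesh,valve] C=[drum,lathe,quill,disk]
Tick 5: prefer A, take jar from A; A=[bolt,gear,orb] B=[hook,shaft,mesh,valve] C=[drum,lathe,quill,disk,jar]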